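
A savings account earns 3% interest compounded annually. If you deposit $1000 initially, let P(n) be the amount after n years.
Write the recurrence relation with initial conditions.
Each year the balance grows by 3%, i.e. is multiplied by 1 + 3/100 = 1.03, so P(n) = 1.03 × P(n-1). The initial deposit gives P(0) = 1000.
Unrolling gives the closed form P(n) = 1000 × (1.03)ⁿ.

P(n) = 1.03 × P(n-1), P(0) = 1000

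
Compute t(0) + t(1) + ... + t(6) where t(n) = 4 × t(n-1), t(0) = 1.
Computing the sequence terms: 1, 4, 16, 64, 256, 1024, 4096
Adding these values together:

5461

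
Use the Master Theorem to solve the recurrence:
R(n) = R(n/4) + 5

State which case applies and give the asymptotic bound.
Master Theorem template: R(n) = a·R(n/b) + f(n).
Here: a=1, b=4, f(n)=5
Compute log_b(a) = log_4(1) = 0.
f(n) = 5 = Θ(1). Case 2: R(n) = Θ(log n).

Case 2: R(n) = Θ(log n)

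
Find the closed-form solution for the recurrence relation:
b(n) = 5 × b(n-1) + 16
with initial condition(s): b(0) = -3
Recurrence: b(n) = 5 × b(n-1) + 16, initial: b(0) = -3.
Try b(n) = A·5ⁿ + C. Substituting: A·5ⁿ + C = 5(A·5ⁿ⁻¹ + C) + 16 = A·5ⁿ + 5C + 16, so C = 5C + 16, giving C = -4. Then b(0) = A - 4 = -3 gives A = 1.

b(n) = 5ⁿ - 4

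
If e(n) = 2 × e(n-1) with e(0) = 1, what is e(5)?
Computing step by step:
e(0) = 1
e(1) = 2 × 1 = 2
e(2) = 2 × 2 = 4
e(3) = 2 × 4 = 8
e(4) = 2 × 8 = 16
e(5) = 2 × 16 = 32

32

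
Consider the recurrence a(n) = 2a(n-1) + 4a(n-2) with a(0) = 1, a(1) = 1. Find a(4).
Computing the sequence terms:
1, 1, 6, 16, 56

56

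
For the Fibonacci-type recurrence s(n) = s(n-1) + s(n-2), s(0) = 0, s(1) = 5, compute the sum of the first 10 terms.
Computing the sequence terms: 0, 5, 5, 10, 15, 25, 40, 65, 105, 170
Adding these values together:

440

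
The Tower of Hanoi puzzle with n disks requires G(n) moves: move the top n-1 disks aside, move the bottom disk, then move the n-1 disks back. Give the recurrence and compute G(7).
Moving n disks = move the top n-1 disks aside (G(n-1) moves) + move the largest disk (1 move) + move the n-1 disks back on top (G(n-1) moves), so G(n) = 2G(n-1) + 1, with G(1) = 1 (a single disk takes one move).
First terms: 1, 3, 7, 15, 31, 63, … — each is one less than a power of 2. Indeed G(n) + 1 = 2(G(n-1) + 1) with G(1) + 1 = 2, so G(n) + 1 = 2ⁿ and G(n) = 2ⁿ - 1.
Hence G(7) = 2^7 - 1 = 128 - 1 = 127.

G(n) = 2G(n-1) + 1, G(1) = 1; G(7) = 127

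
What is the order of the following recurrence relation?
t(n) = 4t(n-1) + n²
The order is the largest lag k for which t(n-k) appears. Here the deepest term is t(n-1) (the n² term is non-homogeneous and does not affect the order), so the order is 1.

Order 1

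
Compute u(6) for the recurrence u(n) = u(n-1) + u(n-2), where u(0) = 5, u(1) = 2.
Computing the sequence terms:
5, 2, 7, 9, 16, 25, 41

41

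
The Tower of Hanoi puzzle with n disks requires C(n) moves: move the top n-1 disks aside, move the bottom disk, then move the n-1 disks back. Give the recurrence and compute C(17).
Moving n disks = move the top n-1 disks aside (C(n-1) moves) + move the largest disk (1 move) + move the n-1 disks back on top (C(n-1) moves), so C(n) = 2C(n-1) + 1, with C(1) = 1 (a single disk takes one move).
First terms: 1, 3, 7, 15, 31, 63, … — each is one less than a power of 2. Indeed C(n) + 1 = 2(C(n-1) + 1) with C(1) + 1 = 2, so C(n) + 1 = 2ⁿ and C(n) = 2ⁿ - 1.
Hence C(17) = 2^17 - 1 = 131072 - 1 = 131071.

C(n) = 2C(n-1) + 1, C(1) = 1; C(17) = 131071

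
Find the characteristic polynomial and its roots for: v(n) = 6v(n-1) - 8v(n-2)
Substitute v(n) = rⁿ and divide through by rⁿ⁻²: r² - 6r + 8 = 0
Factor: (r - 4)(r - 2) = 0, so r = 4, 2.
General solution: v(n) = A·4ⁿ + B·2ⁿ

Characteristic: r² - 6r + 8 = 0, Roots: r = 4, 2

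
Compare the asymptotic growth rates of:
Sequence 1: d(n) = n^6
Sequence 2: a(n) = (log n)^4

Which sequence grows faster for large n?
Comparing growth rates:
Growth-rate hierarchy: log n ≺ any polynomial ≺ any exponential cⁿ (c>1) ≺ n! ≺ nⁿ.
polynomial degree 6 dominates polylogarithmic (log n)^4 asymptotically.

d(n) grows faster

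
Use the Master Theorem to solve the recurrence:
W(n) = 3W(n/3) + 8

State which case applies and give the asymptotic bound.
Master Theorem template: W(n) = a·W(n/b) + f(n).
Here: a=3, b=3, f(n)=8
Compute log_b(a) = log_3(3) = 1.
f(n) = 8 = O(n^(1-ε)) with ε = 1. Case 1: W(n) = Θ(n^log_b(a)) = Θ(n).

Case 1: W(n) = Θ(n)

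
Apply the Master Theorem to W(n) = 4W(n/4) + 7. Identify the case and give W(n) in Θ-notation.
Master Theorem template: W(n) = a·W(n/b) + f(n).
Here: a=4, b=4, f(n)=7
Compute log_b(a) = log_4(4) = 1.
f(n) = 7 = O(n^(1-ε)) with ε = 1. Case 1: W(n) = Θ(n^log_b(a)) = Θ(n).

Case 1: W(n) = Θ(n)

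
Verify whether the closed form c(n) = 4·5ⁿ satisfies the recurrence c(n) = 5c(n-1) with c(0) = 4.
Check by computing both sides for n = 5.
From the recurrence with c(0) = 4:
  c(0) = 4, c(1) = 20, c(2) = 100, c(3) = 500, c(4) = 2500, c(5) = 12500
  so the recurrence gives c(5) = 12500.
From the proposed closed form c(n) = 4·5ⁿ:
  c(5) = 12500.
Both sides give 12500 at n = 5, and the initial condition(s) match, so the closed form is consistent.

Yes, the closed form is correct.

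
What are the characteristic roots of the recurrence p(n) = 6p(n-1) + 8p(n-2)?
Substitute p(n) = rⁿ and divide through by rⁿ⁻²: r² - 6r - 8 = 0
Discriminant: 6² + 4·8 = 68, not a perfect square, so by the quadratic formula r = (6 ± √68)/2.
General solution: p(n) = A·r₁ⁿ + B·r₂ⁿ where r₁,r₂ = (6 ± √68)/2

Characteristic: r² - 6r - 8 = 0, Roots: r = (6 ± √68)/2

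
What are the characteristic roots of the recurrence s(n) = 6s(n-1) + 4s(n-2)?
Substitute s(n) = rⁿ and divide through by rⁿ⁻²: r² - 6r - 4 = 0
Discriminant: 6² + 4·4 = 52, not a perfect square, so by the quadratic formula r = (6 ± √52)/2.
General solution: s(n) = A·r₁ⁿ + B·r₂ⁿ where r₁,r₂ = (6 ± √52)/2

Characteristic: r² - 6r - 4 = 0, Roots: r = (6 ± √52)/2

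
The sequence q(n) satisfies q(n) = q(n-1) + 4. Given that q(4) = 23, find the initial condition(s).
q(4) = q(0) + 4·4, so q(0) = 23 - 16 = 7.

q(0) = 7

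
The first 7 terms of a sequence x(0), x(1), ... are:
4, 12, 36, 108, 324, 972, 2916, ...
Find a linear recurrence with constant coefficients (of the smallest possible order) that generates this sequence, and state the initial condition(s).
Look for the lowest-order linear relation among consecutive terms.
Observation: each term is 3× the previous.
Check at n=2: 3·12 = 36. ✓

x(n) = 3 × x(n-1), x(0) = 4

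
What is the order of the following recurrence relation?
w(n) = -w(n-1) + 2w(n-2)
The order is the largest lag k for which w(n-k) appears. Here the deepest term is w(n-2), so the order is 2.

Order 2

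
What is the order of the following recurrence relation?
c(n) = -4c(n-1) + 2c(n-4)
The order is the largest lag k for which c(n-k) appears. Here the deepest term is c(n-4), so the order is 4.

Order 4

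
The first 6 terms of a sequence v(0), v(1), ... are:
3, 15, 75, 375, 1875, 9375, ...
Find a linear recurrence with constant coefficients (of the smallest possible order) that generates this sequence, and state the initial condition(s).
Look for the lowest-order linear relation among consecutive terms.
Observation: each term is 5× the previous.
Check at n=2: 5·15 = 75. ✓

v(n) = 5 × v(n-1), v(0) = 3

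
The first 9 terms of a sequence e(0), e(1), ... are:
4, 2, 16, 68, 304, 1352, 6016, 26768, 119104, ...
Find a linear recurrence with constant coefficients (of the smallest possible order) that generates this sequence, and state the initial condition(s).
Look for the lowest-order linear relation among consecutive terms.
Observation: e(n) - 4·e(n-1) - (2)·e(n-2) = 0 holds for the shown terms, and no order-1 relation e(n) = α·e(n-1) + β fits.
Check at n=3: 4·16 + (2)·2 = 68. ✓

e(n) = 4e(n-1) + 2e(n-2), e(0) = 4, e(1) = 2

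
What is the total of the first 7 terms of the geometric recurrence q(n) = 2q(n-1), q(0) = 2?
Computing the sequence terms: 2, 4, 8, 16, 32, 64, 128
Adding these values together:

254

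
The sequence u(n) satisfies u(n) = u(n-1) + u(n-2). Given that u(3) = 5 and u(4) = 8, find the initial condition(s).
Work backwards using u(k) = u(k+2) - u(k+1):
u(2) = u(4) - u(3) = 8 - 5 = 3
u(1) = u(3) - u(2) = 5 - 3 = 2
u(0) = u(2) - u(1) = 3 - 2 = 1

u(0) = 1, u(1) = 2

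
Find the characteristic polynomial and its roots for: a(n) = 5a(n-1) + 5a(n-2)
Substitute a(n) = rⁿ and divide through by rⁿ⁻²: r² - 5r - 5 = 0
Discriminant: 5² + 4·5 = 45, not a perfect square, so by the quadratic formula r = (5 ± √45)/2.
General solution: a(n) = A·r₁ⁿ + B·r₂ⁿ where r₁,r₂ = (5 ± √45)/2

Characteristic: r² - 5r - 5 = 0, Roots: r = (5 ± √45)/2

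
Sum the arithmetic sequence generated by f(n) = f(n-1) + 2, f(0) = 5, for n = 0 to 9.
Computing the sequence terms: 5, 7, 9, 11, 13, 15, 17, 19, 21, 23
Adding these values together:

140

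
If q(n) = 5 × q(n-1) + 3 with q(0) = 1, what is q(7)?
Computing step by step:
q(0) = 1
q(1) = 5 × 1 + 3 = 8
q(2) = 5 × 8 + 3 = 43
q(3) = 5 × 43 + 3 = 218
q(4) = 5 × 218 + 3 = 1093
q(5) = 5 × 1093 + 3 = 5468
q(6) = 5 × 5468 + 3 = 27343
q(7) = 5 × 27343 + 3 = 136718

136718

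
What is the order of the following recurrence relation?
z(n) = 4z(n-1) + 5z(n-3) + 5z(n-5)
The order is the largest lag k for which z(n-k) appears. Here the deepest term is z(n-5), so the order is 5.

Order 5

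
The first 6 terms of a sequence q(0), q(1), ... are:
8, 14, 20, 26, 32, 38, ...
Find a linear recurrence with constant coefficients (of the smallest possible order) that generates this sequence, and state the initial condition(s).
Look for the lowest-order linear relation among consecutive terms.
Observation: consecutive differences are constant (= 6).
Check at n=2: 1·14 + 6 = 20. ✓

q(n) = q(n-1) + 6, q(0) = 8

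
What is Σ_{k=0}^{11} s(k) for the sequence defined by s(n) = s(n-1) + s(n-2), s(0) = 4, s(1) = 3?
Computing the sequence terms: 4, 3, 7, 10, 17, 27, 44, 71, 115, 186, 301, 487
Adding these values together:

1272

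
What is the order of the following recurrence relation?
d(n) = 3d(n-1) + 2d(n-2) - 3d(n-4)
The order is the largest lag k for which d(n-k) appears. Here the deepest term is d(n-4), so the order is 4.

Order 4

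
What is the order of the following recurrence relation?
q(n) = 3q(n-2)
The order is the largest lag k for which q(n-k) appears. Here the deepest term is q(n-2), so the order is 2.

Order 2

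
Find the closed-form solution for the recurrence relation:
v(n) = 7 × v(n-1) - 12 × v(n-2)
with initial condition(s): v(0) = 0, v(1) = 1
Recurrence: v(n) = 7 × v(n-1) - 12 × v(n-2), initial: v(0) = 0, v(1) = 1.
Characteristic equation: r² - 7r + 12 = 0, which factors as (r - 4)(r - 3) = 0, so r = 4, 3. General solution v(n) = A·4ⁿ + B·3ⁿ. From v(0) = 0: A + B = 0. From v(1) = 1: 4A + 3B = 1. Solving gives A = 1, B = -1.

v(n) = 4ⁿ - 3ⁿ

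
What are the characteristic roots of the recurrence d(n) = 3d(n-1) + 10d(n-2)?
Substitute d(n) = rⁿ and divide through by rⁿ⁻²: r² - 3r - 10 = 0
Factor: (r - 5)(r + 2) = 0, so r = 5, -2.
General solution: d(n) = A·5ⁿ + B·(-2)ⁿ

Characteristic: r² - 3r - 10 = 0, Roots: r = 5, -2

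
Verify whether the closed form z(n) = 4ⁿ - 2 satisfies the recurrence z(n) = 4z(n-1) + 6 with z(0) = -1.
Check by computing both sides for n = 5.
From the recurrence with z(0) = -1:
  z(0) = -1, z(1) = 2, z(2) = 14, z(3) = 62, z(4) = 254, z(5) = 1022
  so the recurrence gives z(5) = 1022.
From the proposed closed form z(n) = 4ⁿ - 2:
  z(5) = 1022.
Both sides give 1022 at n = 5, and the initial condition(s) match, so the closed form is consistent.

Yes, the closed form is correct.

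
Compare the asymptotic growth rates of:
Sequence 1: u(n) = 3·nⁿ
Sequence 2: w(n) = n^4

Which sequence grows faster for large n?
Comparing growth rates:
Growth-rate hierarchy: log n ≺ any polynomial ≺ any exponential cⁿ (c>1) ≺ n! ≺ nⁿ.
super-exponential nⁿ dominates polynomial degree 4 asymptotically.

u(n) grows faster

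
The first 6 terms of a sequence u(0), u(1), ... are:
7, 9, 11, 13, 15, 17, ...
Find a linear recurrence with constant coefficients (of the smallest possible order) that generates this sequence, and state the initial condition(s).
Look for the lowest-order linear relation among consecutive terms.
Observation: consecutive differences are constant (= 2).
Check at n=2: 1·9 + 2 = 11. ✓

u(n) = u(n-1) + 2, u(0) = 7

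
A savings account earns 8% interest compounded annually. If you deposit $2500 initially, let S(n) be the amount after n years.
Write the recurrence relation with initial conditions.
Each year the balance grows by 8%, i.e. is multiplied by 1 + 8/100 = 1.08, so S(n) = 1.08 × S(n-1). The initial deposit gives S(0) = 2500.
Unrolling gives the closed form S(n) = 2500 × (1.08)ⁿ.

S(n) = 1.08 × S(n-1), S(0) = 2500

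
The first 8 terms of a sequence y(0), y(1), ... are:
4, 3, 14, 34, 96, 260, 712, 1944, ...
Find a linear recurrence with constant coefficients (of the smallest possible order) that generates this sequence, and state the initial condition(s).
Look for the lowest-order linear relation among consecutive terms.
Observation: y(n) - 2·y(n-1) - (2)·y(n-2) = 0 holds for the shown terms, and no order-1 relation y(n) = α·y(n-1) + β fits.
Check at n=3: 2·14 + (2)·3 = 34. ✓

y(n) = 2y(n-1) + 2y(n-2), y(0) = 4, y(1) = 3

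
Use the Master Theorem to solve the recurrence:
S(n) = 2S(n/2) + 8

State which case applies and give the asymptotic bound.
Master Theorem template: S(n) = a·S(n/b) + f(n).
Here: a=2, b=2, f(n)=8
Compute log_b(a) = log_2(2) = 1.
f(n) = 8 = O(n^(1-ε)) with ε = 1. Case 1: S(n) = Θ(n^log_b(a)) = Θ(n).

Case 1: S(n) = Θ(n)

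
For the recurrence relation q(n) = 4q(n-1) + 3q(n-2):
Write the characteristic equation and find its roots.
Substitute q(n) = rⁿ and divide through by rⁿ⁻²: r² - 4r - 3 = 0
Discriminant: 4² + 4·3 = 28, not a perfect square, so by the quadratic formula r = (4 ± √28)/2.
General solution: q(n) = A·r₁ⁿ + B·r₂ⁿ where r₁,r₂ = (4 ± √28)/2

Characteristic: r² - 4r - 3 = 0, Roots: r = (4 ± √28)/2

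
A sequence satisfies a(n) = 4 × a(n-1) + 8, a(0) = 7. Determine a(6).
Computing step by step:
a(0) = 7
a(1) = 4 × 7 + 8 = 36
a(2) = 4 × 36 + 8 = 152
a(3) = 4 × 152 + 8 = 616
a(4) = 4 × 616 + 8 = 2472
a(5) = 4 × 2472 + 8 = 9896
a(6) = 4 × 9896 + 8 = 39592

39592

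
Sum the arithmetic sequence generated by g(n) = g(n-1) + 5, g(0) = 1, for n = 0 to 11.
Computing the sequence terms: 1, 6, 11, 16, 21, 26, 31, 36, 41, 46, 51, 56
Adding these values together:

342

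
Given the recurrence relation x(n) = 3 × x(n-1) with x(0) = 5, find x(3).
Computing step by step:
x(0) = 5
x(1) = 3 × 5 = 15
x(2) = 3 × 15 = 45
x(3) = 3 × 45 = 135

135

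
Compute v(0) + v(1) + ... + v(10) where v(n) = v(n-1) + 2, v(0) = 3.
Computing the sequence terms: 3, 5, 7, 9, 11, 13, 15, 17, 19, 21, 23
Adding these values together:

143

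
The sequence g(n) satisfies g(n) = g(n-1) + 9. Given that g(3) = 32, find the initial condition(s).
g(3) = g(0) + 3·9, so g(0) = 32 - 27 = 5.

g(0) = 5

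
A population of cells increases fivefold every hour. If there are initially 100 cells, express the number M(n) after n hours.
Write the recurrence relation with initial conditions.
Each hour multiplies the count by 5, so the count after n hours depends only on the count after n-1 hours: M(n) = 5 × M(n-1). The starting count gives M(0) = 100.
Unrolling n times gives the closed form M(n) = 100 × 5ⁿ.

M(n) = 5 × M(n-1), M(0) = 100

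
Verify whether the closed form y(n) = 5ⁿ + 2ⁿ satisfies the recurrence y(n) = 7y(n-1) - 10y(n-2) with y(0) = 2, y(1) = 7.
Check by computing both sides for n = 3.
From the recurrence with y(0) = 2, y(1) = 7:
  y(0) = 2, y(1) = 7, y(2) = 29, y(3) = 133
  so the recurrence gives y(3) = 133.
From the proposed closed form y(n) = 5ⁿ + 2ⁿ:
  y(3) = 133.
Both sides give 133 at n = 3, and the initial condition(s) match, so the closed form is consistent.

Yes, the closed form is correct.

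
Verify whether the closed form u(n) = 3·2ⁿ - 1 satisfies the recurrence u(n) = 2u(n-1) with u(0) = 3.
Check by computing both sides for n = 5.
From the recurrence with u(0) = 3:
  u(0) = 3, u(1) = 6, u(2) = 12, u(3) = 24, u(4) = 48, u(5) = 96
  so the recurrence gives u(5) = 96.
From the proposed closed form u(n) = 3·2ⁿ - 1:
  u(5) = 95.
The recurrence gives 96 but the closed form gives 95, so the closed form does not satisfy the recurrence.

No, the closed form is incorrect.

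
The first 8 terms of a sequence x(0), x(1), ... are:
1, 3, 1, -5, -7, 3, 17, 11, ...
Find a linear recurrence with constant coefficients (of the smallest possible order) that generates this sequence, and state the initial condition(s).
Look for the lowest-order linear relation among consecutive terms.
Observation: x(n) - 1·x(n-1) - (-2)·x(n-2) = 0 holds for the shown terms, and no order-1 relation x(n) = α·x(n-1) + β fits.
Check at n=3: 1·1 + (-2)·3 = -5. ✓

x(n) = x(n-1) - 2x(n-2), x(0) = 1, x(1) = 3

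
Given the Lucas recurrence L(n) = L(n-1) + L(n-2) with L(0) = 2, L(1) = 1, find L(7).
Computing the sequence terms:
2, 1, 3, 4, 7, 11, 18, 29

29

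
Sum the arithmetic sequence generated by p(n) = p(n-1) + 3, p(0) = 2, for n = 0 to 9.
Computing the sequence terms: 2, 5, 8, 11, 14, 17, 20, 23, 26, 29
Adding these values together:

155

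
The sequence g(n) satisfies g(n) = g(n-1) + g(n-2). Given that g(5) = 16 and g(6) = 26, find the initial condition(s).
Work backwards using g(k) = g(k+2) - g(k+1):
g(4) = g(6) - g(5) = 26 - 16 = 10
g(3) = g(5) - g(4) = 16 - 10 = 6
g(2) = g(4) - g(3) = 10 - 6 = 4
g(1) = g(3) - g(2) = 6 - 4 = 2
g(0) = g(2) - g(1) = 4 - 2 = 2

g(0) = 2, g(1) = 2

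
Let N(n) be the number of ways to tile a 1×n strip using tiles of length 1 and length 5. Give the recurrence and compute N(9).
Condition on the last tile: it has length 1 (leaving a 1×(n-1) strip) or length 5 (leaving a 1×(n-5) strip), so N(n) = N(n-1) + N(n-5) (order-5 linear recurrence).
For 0 ≤ i < 5 only unit tiles fit, so N(i) = 1.
Iterating the recurrence: N(5) = 2, N(6) = 3, N(7) = 4, N(8) = 5, N(9) = 6.

N(n) = N(n-1) + N(n-5), with N(i) = 1 for 0 ≤ i < 5; N(9) = 6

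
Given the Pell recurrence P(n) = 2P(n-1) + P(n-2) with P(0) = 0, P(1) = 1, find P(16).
Computing the sequence terms:
0, 1, 2, 5, 12, 29, 70, 169, 408, 985, 2378, 5741, 13860, 33461, 80782, 195025, 470832

470832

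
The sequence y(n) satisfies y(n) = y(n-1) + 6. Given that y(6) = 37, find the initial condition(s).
y(6) = y(0) + 6·6, so y(0) = 37 - 36 = 1.

y(0) = 1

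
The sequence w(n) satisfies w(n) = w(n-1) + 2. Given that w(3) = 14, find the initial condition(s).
w(3) = w(0) + 3·2, so w(0) = 14 - 6 = 8.

w(0) = 8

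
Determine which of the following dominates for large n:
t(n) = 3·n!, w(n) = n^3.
Comparing growth rates:
Growth-rate hierarchy: log n ≺ any polynomial ≺ any exponential cⁿ (c>1) ≺ n! ≺ nⁿ.
factorial dominates polynomial degree 3 asymptotically.

t(n) grows faster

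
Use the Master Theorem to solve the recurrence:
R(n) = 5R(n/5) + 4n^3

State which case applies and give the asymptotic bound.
Master Theorem template: R(n) = a·R(n/b) + f(n).
Here: a=5, b=5, f(n)=4n^3
Compute log_b(a) = log_5(5) = 1.
f(n) = 4n^3 = Ω(n^(1+ε)) with ε = 2, and the regularity condition holds (a·f(n/b) = (a/b^3)·f(n) with a/b^3 = 5^-2 < 1). Case 3: R(n) = Θ(f(n)) = Θ(n^3).

Case 3: R(n) = Θ(n^3)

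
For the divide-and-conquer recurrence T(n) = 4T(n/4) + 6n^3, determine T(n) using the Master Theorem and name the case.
Master Theorem template: T(n) = a·T(n/b) + f(n).
Here: a=4, b=4, f(n)=6n^3
Compute log_b(a) = log_4(4) = 1.
f(n) = 6n^3 = Ω(n^(1+ε)) with ε = 2, and the regularity condition holds (a·f(n/b) = (a/b^3)·f(n) with a/b^3 = 4^-2 < 1). Case 3: T(n) = Θ(f(n)) = Θ(n^3).

Case 3: T(n) = Θ(n^3)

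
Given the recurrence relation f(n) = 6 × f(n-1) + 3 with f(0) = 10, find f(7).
Computing step by step:
f(0) = 10
f(1) = 6 × 10 + 3 = 63
f(2) = 6 × 63 + 3 = 381
f(3) = 6 × 381 + 3 = 2289
f(4) = 6 × 2289 + 3 = 13737
f(5) = 6 × 13737 + 3 = 82425
f(6) = 6 × 82425 + 3 = 494553
f(7) = 6 × 494553 + 3 = 2967321

2967321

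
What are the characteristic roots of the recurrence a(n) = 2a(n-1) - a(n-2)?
Substitute a(n) = rⁿ and divide through by rⁿ⁻²: r² - 2r + 1 = 0
Factor: (r - 1)² = 0, so r = 1 (double root).
General solution: a(n) = (A + Bn)·1ⁿ

Characteristic: r² - 2r + 1 = 0, Roots: r = 1 (double root)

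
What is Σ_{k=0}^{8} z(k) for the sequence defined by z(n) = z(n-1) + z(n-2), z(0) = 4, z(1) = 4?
Computing the sequence terms: 4, 4, 8, 12, 20, 32, 52, 84, 136
Adding these values together:

352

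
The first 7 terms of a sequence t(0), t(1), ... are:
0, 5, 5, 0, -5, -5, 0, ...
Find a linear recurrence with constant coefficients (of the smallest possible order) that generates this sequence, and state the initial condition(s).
Look for the lowest-order linear relation among consecutive terms.
Observation: t(n) - 1·t(n-1) - (-1)·t(n-2) = 0 holds for the shown terms, and no order-1 relation t(n) = α·t(n-1) + β fits.
Check at n=3: 1·5 + (-1)·5 = 0. ✓

t(n) = t(n-1) - t(n-2), t(0) = 0, t(1) = 5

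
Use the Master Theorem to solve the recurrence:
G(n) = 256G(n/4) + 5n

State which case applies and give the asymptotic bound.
Master Theorem template: G(n) = a·G(n/b) + f(n).
Here: a=256, b=4, f(n)=5n
Compute log_b(a) = log_4(256) = 4.
f(n) = 5n = O(n^(4-ε)) with ε = 3. Case 1: G(n) = Θ(n^log_b(a)) = Θ(n^4).

Case 1: G(n) = Θ(n^4)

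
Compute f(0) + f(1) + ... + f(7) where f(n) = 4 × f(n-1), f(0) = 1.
Computing the sequence terms: 1, 4, 16, 64, 256, 1024, 4096, 16384
Adding these values together:

21845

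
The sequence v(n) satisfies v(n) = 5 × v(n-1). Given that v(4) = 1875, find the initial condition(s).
In general v(n) = 5ⁿ · v(0). At n = 4: v(0) = v(4) / 5^4 = 1875 / 625 = 3.

v(0) = 3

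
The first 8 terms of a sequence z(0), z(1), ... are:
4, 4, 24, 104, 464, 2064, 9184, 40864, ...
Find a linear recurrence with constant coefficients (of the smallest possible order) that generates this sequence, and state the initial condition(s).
Look for the lowest-order linear relation among consecutive terms.
Observation: z(n) - 4·z(n-1) - (2)·z(n-2) = 0 holds for the shown terms, and no order-1 relation z(n) = α·z(n-1) + β fits.
Check at n=3: 4·24 + (2)·4 = 104. ✓

z(n) = 4z(n-1) + 2z(n-2), z(0) = 4, z(1) = 4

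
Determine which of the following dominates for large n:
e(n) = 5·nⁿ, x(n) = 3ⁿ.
Comparing growth rates:
Growth-rate hierarchy: log n ≺ any polynomial ≺ any exponential cⁿ (c>1) ≺ n! ≺ nⁿ.
super-exponential nⁿ dominates exponential base 3 asymptotically.

e(n) grows faster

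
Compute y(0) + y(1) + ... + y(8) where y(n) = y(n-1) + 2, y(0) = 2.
Computing the sequence terms: 2, 4, 6, 8, 10, 12, 14, 16, 18
Adding these values together:

90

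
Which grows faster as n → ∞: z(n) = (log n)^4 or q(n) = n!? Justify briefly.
Comparing growth rates:
Growth-rate hierarchy: log n ≺ any polynomial ≺ any exponential cⁿ (c>1) ≺ n! ≺ nⁿ.
factorial dominates polylogarithmic (log n)^4 asymptotically.

q(n) grows faster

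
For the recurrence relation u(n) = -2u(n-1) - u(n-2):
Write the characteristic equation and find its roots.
Substitute u(n) = rⁿ and divide through by rⁿ⁻²: r² + 2r + 1 = 0
Factor: (r + 1)² = 0, so r = -1 (double root).
General solution: u(n) = (A + Bn)·(-1)ⁿ

Characteristic: r² + 2r + 1 = 0, Roots: r = -1 (double root)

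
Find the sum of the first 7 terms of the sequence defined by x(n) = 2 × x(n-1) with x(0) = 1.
Computing the sequence terms: 1, 2, 4, 8, 16, 32, 64
Adding these values together:

127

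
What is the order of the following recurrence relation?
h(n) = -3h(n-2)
The order is the largest lag k for which h(n-k) appears. Here the deepest term is h(n-2), so the order is 2.

Order 2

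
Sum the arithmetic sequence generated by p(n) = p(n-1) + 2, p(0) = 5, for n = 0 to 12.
Computing the sequence terms: 5, 7, 9, 11, 13, 15, 17, 19, 21, 23, 25, 27, 29
Adding these values together:

221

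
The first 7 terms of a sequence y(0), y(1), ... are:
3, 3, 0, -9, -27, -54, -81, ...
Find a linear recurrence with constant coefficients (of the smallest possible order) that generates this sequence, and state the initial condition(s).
Look for the lowest-order linear relation among consecutive terms.
Observation: y(n) - 3·y(n-1) - (-3)·y(n-2) = 0 holds for the shown terms, and no order-1 relation y(n) = α·y(n-1) + β fits.
Check at n=3: 3·0 + (-3)·3 = -9. ✓

y(n) = 3y(n-1) - 3y(n-2), y(0) = 3, y(1) = 3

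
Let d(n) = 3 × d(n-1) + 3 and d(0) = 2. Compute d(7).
Computing step by step:
d(0) = 2
d(1) = 3 × 2 + 3 = 9
d(2) = 3 × 9 + 3 = 30
d(3) = 3 × 30 + 3 = 93
d(4) = 3 × 93 + 3 = 282
d(5) = 3 × 282 + 3 = 849
d(6) = 3 × 849 + 3 = 2550
d(7) = 3 × 2550 + 3 = 7653

7653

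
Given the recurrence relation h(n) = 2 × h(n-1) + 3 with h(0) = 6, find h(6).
Computing step by step:
h(0) = 6
h(1) = 2 × 6 + 3 = 15
h(2) = 2 × 15 + 3 = 33
h(3) = 2 × 33 + 3 = 69
h(4) = 2 × 69 + 3 = 141
h(5) = 2 × 141 + 3 = 285
h(6) = 2 × 285 + 3 = 573

573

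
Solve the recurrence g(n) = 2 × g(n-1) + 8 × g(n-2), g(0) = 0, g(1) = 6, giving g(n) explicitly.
Recurrence: g(n) = 2 × g(n-1) + 8 × g(n-2), initial: g(0) = 0, g(1) = 6.
Characteristic equation: r² - 2r - 8 = 0, which factors as (r - 4)(r + 2) = 0, so r = 4, -2. General solution g(n) = A·4ⁿ + B·(-2)ⁿ. From g(0) = 0: A + B = 0. From g(1) = 6: 4A - 2B = 6. Solving gives A = 1, B = -1.

g(n) = 4ⁿ - (-2)ⁿ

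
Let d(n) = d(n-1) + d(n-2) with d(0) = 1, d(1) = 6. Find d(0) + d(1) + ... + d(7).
Computing the sequence terms: 1, 6, 7, 13, 20, 33, 53, 86
Adding these values together:

219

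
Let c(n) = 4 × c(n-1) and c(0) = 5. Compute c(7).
Computing step by step:
c(0) = 5
c(1) = 4 × 5 = 20
c(2) = 4 × 20 = 80
c(3) = 4 × 80 = 320
c(4) = 4 × 320 = 1280
c(5) = 4 × 1280 = 5120
c(6) = 4 × 5120 = 20480
c(7) = 4 × 20480 = 81920

81920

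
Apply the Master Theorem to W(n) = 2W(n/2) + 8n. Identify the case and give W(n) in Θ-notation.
Master Theorem template: W(n) = a·W(n/b) + f(n).
Here: a=2, b=2, f(n)=8n
Compute log_b(a) = log_2(2) = 1.
f(n) = 8n = Θ(n). Case 2: W(n) = Θ(n log n).

Case 2: W(n) = Θ(n log n)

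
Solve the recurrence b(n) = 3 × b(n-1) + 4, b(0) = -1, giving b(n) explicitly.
Recurrence: b(n) = 3 × b(n-1) + 4, initial: b(0) = -1.
Try b(n) = A·3ⁿ + C. Substituting: A·3ⁿ + C = 3(A·3ⁿ⁻¹ + C) + 4 = A·3ⁿ + 3C + 4, so C = 3C + 4, giving C = -2. Then b(0) = A - 2 = -1 gives A = 1.

b(n) = 3ⁿ - 2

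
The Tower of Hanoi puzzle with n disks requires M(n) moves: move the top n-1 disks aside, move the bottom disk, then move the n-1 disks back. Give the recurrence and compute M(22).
Moving n disks = move the top n-1 disks aside (M(n-1) moves) + move the largest disk (1 move) + move the n-1 disks back on top (M(n-1) moves), so M(n) = 2M(n-1) + 1, with M(1) = 1 (a single disk takes one move).
First terms: 1, 3, 7, 15, 31, 63, … — each is one less than a power of 2. Indeed M(n) + 1 = 2(M(n-1) + 1) with M(1) + 1 = 2, so M(n) + 1 = 2ⁿ and M(n) = 2ⁿ - 1.
Hence M(22) = 2^22 - 1 = 4194304 - 1 = 4194303.

M(n) = 2M(n-1) + 1, M(1) = 1; M(22) = 4194303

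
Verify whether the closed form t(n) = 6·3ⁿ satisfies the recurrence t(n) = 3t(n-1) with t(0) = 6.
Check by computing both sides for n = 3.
From the recurrence with t(0) = 6:
  t(0) = 6, t(1) = 18, t(2) = 54, t(3) = 162
  so the recurrence gives t(3) = 162.
From the proposed closed form t(n) = 6·3ⁿ:
  t(3) = 162.
Both sides give 162 at n = 3, and the initial condition(s) match, so the closed form is consistent.

Yes, the closed form is correct.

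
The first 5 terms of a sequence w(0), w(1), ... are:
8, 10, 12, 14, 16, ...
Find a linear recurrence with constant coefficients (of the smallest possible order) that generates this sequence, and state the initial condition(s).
Look for the lowest-order linear relation among consecutive terms.
Observation: consecutive differences are constant (= 2).
Check at n=2: 1·10 + 2 = 12. ✓

w(n) = w(n-1) + 2, w(0) = 8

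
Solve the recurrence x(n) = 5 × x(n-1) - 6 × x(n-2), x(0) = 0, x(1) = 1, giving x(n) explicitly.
Recurrence: x(n) = 5 × x(n-1) - 6 × x(n-2), initial: x(0) = 0, x(1) = 1.
Characteristic equation: r² - 5r + 6 = 0, which factors as (r - 3)(r - 2) = 0, so r = 3, 2. General solution x(n) = A·3ⁿ + B·2ⁿ. From x(0) = 0: A + B = 0. From x(1) = 1: 3A + 2B = 1. Solving gives A = 1, B = -1.

x(n) = 3ⁿ - 2ⁿ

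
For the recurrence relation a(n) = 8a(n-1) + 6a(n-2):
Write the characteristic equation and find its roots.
Substitute a(n) = rⁿ and divide through by rⁿ⁻²: r² - 8r - 6 = 0
Discriminant: 8² + 4·6 = 88, not a perfect square, so by the quadratic formula r = (8 ± √88)/2.
General solution: a(n) = A·r₁ⁿ + B·r₂ⁿ where r₁,r₂ = (8 ± √88)/2

Characteristic: r² - 8r - 6 = 0, Roots: r = (8 ± √88)/2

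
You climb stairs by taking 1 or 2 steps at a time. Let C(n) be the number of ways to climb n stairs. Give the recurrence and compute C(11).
Condition on the size of the last step (1 to 2): before it there were n-1, …, n-2 stairs climbed, and these cases are disjoint, so C(n) = C(n-1) + C(n-2) (Fibonacci-type sequence).
Initial conditions by direct count (compositions of i into parts ≤ 2): C(1) = 1; C(2) = 2.
Iterating the recurrence: C(3) = 3, C(4) = 5, C(5) = 8, C(6) = 13, C(7) = 21, C(8) = 34, C(9) = 55, C(10) = 89, C(11) = 144.

C(n) = C(n-1) + C(n-2), C(1) = 1, C(2) = 2; C(11) = 144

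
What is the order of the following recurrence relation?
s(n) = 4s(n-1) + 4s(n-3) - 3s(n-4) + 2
The order is the largest lag k for which s(n-k) appears. Here the deepest term is s(n-4) (the 2 term is non-homogeneous and does not affect the order), so the order is 4.

Order 4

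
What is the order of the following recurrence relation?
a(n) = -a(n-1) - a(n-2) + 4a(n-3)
The order is the largest lag k for which a(n-k) appears. Here the deepest term is a(n-3), so the order is 3.

Order 3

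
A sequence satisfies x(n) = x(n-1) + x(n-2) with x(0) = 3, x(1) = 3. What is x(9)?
Computing the sequence terms:
3, 3, 6, 9, 15, 24, 39, 63, 102, 165

165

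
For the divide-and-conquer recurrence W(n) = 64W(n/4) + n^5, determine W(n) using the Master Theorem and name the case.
Master Theorem template: W(n) = a·W(n/b) + f(n).
Here: a=64, b=4, f(n)=n^5
Compute log_b(a) = log_4(64) = 3.
f(n) = n^5 = Ω(n^(3+ε)) with ε = 2, and the regularity condition holds (a·f(n/b) = (a/b^5)·f(n) with a/b^5 = 4^-2 < 1). Case 3: W(n) = Θ(f(n)) = Θ(n^5).

Case 3: W(n) = Θ(n^5)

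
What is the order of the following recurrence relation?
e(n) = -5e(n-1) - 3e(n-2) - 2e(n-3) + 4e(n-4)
The order is the largest lag k for which e(n-k) appears. Here the deepest term is e(n-4), so the order is 4.

Order 4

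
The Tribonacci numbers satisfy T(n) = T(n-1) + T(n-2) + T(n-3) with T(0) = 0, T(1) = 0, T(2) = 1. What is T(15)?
Computing the sequence terms:
0, 0, 1, 1, 2, 4, 7, 13, 24, 44, 81, 149, 274, 504, 927, 1705

1705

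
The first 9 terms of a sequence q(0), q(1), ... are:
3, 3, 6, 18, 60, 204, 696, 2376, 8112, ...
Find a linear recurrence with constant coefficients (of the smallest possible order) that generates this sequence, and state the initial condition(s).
Look for the lowest-order linear relation among consecutive terms.
Observation: q(n) - 4·q(n-1) - (-2)·q(n-2) = 0 holds for the shown terms, and no order-1 relation q(n) = α·q(n-1) + β fits.
Check at n=3: 4·6 + (-2)·3 = 18. ✓

q(n) = 4q(n-1) - 2q(n-2), q(0) = 3, q(1) = 3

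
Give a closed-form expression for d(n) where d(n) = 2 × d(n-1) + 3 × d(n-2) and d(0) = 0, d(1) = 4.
Recurrence: d(n) = 2 × d(n-1) + 3 × d(n-2), initial: d(0) = 0, d(1) = 4.
Characteristic equation: r² - 2r - 3 = 0, which factors as (r - 3)(r + 1) = 0, so r = 3, -1. General solution d(n) = A·3ⁿ + B·(-1)ⁿ. From d(0) = 0: A + B = 0. From d(1) = 4: 3A - 1B = 4. Solving gives A = 1, B = -1.

d(n) = 3ⁿ - (-1)ⁿ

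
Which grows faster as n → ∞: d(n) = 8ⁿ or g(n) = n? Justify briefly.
Comparing growth rates:
Growth-rate hierarchy: log n ≺ any polynomial ≺ any exponential cⁿ (c>1) ≺ n! ≺ nⁿ.
exponential base 8 dominates polynomial degree 1 asymptotically.

d(n) grows faster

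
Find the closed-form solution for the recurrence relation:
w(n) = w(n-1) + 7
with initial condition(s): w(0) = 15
Recurrence: w(n) = w(n-1) + 7, initial: w(0) = 15.
Each step adds 7, so w(n) = w(0) + 7n = 7n + 15.

w(n) = 7n + 15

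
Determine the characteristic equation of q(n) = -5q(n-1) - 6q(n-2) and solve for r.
Substitute q(n) = rⁿ and divide through by rⁿ⁻²: r² + 5r + 6 = 0
Factor: (r + 3)(r + 2) = 0, so r = -3, -2.
General solution: q(n) = A·(-3)ⁿ + B·(-2)ⁿ

Characteristic: r² + 5r + 6 = 0, Roots: r = -3, -2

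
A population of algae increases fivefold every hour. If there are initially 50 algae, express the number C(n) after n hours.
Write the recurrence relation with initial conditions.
Each hour multiplies the count by 5, so the count after n hours depends only on the count after n-1 hours: C(n) = 5 × C(n-1). The starting count gives C(0) = 50.
Unrolling n times gives the closed form C(n) = 50 × 5ⁿ.

C(n) = 5 × C(n-1), C(0) = 50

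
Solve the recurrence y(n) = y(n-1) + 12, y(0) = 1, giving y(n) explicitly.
Recurrence: y(n) = y(n-1) + 12, initial: y(0) = 1.
Each step adds 12, so y(n) = y(0) + 12n = 12n + 1.

y(n) = 12n + 1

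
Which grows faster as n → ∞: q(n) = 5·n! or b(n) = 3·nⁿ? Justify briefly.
Comparing growth rates:
Growth-rate hierarchy: log n ≺ any polynomial ≺ any exponential cⁿ (c>1) ≺ n! ≺ nⁿ.
super-exponential nⁿ dominates factorial asymptotically.

b(n) grows faster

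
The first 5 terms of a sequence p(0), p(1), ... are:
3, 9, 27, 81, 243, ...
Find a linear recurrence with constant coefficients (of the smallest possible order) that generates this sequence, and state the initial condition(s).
Look for the lowest-order linear relation among consecutive terms.
Observation: each term is 3× the previous.
Check at n=2: 3·9 = 27. ✓

p(n) = 3 × p(n-1), p(0) = 3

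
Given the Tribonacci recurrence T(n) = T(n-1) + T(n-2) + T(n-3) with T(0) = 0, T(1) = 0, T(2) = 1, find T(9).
Computing the sequence terms:
0, 0, 1, 1, 2, 4, 7, 13, 24, 44

44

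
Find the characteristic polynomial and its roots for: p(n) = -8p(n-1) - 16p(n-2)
Substitute p(n) = rⁿ and divide through by rⁿ⁻²: r² + 8r + 16 = 0
Factor: (r + 4)² = 0, so r = -4 (double root).
General solution: p(n) = (A + Bn)·(-4)ⁿ

Characteristic: r² + 8r + 16 = 0, Roots: r = -4 (double root)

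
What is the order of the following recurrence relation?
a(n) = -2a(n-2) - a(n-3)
The order is the largest lag k for which a(n-k) appears. Here the deepest term is a(n-3), so the order is 3.

Order 3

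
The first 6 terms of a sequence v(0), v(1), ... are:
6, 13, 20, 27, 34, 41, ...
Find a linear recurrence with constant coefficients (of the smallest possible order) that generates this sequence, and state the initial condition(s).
Look for the lowest-order linear relation among consecutive terms.
Observation: consecutive differences are constant (= 7).
Check at n=2: 1·13 + 7 = 20. ✓

v(n) = v(n-1) + 7, v(0) = 6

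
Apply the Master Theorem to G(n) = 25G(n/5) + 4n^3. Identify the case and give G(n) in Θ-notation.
Master Theorem template: G(n) = a·G(n/b) + f(n).
Here: a=25, b=5, f(n)=4n^3
Compute log_b(a) = log_5(25) = 2.
f(n) = 4n^3 = Ω(n^(2+ε)) with ε = 1, and the regularity condition holds (a·f(n/b) = (a/b^3)·f(n) with a/b^3 = 5^-1 < 1). Case 3: G(n) = Θ(f(n)) = Θ(n^3).

Case 3: G(n) = Θ(n^3)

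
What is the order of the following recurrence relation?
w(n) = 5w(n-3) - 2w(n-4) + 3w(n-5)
The order is the largest lag k for which w(n-k) appears. Here the deepest term is w(n-5), so the order is 5.

Order 5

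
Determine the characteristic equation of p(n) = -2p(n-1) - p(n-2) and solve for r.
Substitute p(n) = rⁿ and divide through by rⁿ⁻²: r² + 2r + 1 = 0
Factor: (r + 1)² = 0, so r = -1 (double root).
General solution: p(n) = (A + Bn)·(-1)ⁿ

Characteristic: r² + 2r + 1 = 0, Roots: r = -1 (double root)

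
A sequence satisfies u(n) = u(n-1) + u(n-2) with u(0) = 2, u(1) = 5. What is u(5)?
Computing the sequence terms:
2, 5, 7, 12, 19, 31

31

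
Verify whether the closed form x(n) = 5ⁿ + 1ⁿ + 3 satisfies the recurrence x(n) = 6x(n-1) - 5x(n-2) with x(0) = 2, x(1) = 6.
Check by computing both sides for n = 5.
From the recurrence with x(0) = 2, x(1) = 6:
  x(0) = 2, x(1) = 6, x(2) = 26, x(3) = 126, x(4) = 626, x(5) = 3126
  so the recurrence gives x(5) = 3126.
From the proposed closed form x(n) = 5ⁿ + 1ⁿ + 3:
  x(5) = 3129.
The recurrence gives 3126 but the closed form gives 3129, so the closed form does not satisfy the recurrence.

No, the closed form is incorrect.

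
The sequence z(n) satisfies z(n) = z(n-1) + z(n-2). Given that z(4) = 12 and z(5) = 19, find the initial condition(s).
Work backwards using z(k) = z(k+2) - z(k+1):
z(3) = z(5) - z(4) = 19 - 12 = 7
z(2) = z(4) - z(3) = 12 - 7 = 5
z(1) = z(3) - z(2) = 7 - 5 = 2
z(0) = z(2) - z(1) = 5 - 2 = 3

z(0) = 3, z(1) = 2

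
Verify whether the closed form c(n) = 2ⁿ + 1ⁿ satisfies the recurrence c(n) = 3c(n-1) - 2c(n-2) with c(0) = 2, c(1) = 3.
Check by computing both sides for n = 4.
From the recurrence with c(0) = 2, c(1) = 3:
  c(0) = 2, c(1) = 3, c(2) = 5, c(3) = 9, c(4) = 17
  so the recurrence gives c(4) = 17.
From the proposed closed form c(n) = 2ⁿ + 1ⁿ:
  c(4) = 17.
Both sides give 17 at n = 4, and the initial condition(s) match, so the closed form is consistent.

Yes, the closed form is correct.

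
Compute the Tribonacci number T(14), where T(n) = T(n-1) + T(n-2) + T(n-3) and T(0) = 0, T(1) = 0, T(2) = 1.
Computing the sequence terms:
0, 0, 1, 1, 2, 4, 7, 13, 24, 44, 81, 149, 274, 504, 927

927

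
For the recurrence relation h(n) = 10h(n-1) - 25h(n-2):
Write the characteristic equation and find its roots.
Substitute h(n) = rⁿ and divide through by rⁿ⁻²: r² - 10r + 25 = 0
Factor: (r - 5)² = 0, so r = 5 (double root).
General solution: h(n) = (A + Bn)·5ⁿ

Characteristic: r² - 10r + 25 = 0, Roots: r = 5 (double root)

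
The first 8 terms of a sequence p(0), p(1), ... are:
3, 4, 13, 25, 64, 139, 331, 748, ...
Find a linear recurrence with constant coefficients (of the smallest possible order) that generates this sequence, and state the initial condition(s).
Look for the lowest-order linear relation among consecutive terms.
Observation: p(n) - 1·p(n-1) - (3)·p(n-2) = 0 holds for the shown terms, and no order-1 relation p(n) = α·p(n-1) + β fits.
Check at n=3: 1·13 + (3)·4 = 25. ✓

p(n) = p(n-1) + 3p(n-2), p(0) = 3, p(1) = 4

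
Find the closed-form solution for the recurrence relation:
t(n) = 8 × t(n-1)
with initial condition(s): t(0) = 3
Recurrence: t(n) = 8 × t(n-1), initial: t(0) = 3.
Each term is 8 times the previous, so this is geometric with ratio 8. After n steps: t(n) = t(0)·8ⁿ = 3·8ⁿ.

t(n) = 3·8ⁿ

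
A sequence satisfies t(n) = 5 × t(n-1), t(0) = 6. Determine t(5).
Computing step by step:
t(0) = 6
t(1) = 5 × 6 = 30
t(2) = 5 × 30 = 150
t(3) = 5 × 150 = 750
t(4) = 5 × 750 = 3750
t(5) = 5 × 3750 = 18750

18750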